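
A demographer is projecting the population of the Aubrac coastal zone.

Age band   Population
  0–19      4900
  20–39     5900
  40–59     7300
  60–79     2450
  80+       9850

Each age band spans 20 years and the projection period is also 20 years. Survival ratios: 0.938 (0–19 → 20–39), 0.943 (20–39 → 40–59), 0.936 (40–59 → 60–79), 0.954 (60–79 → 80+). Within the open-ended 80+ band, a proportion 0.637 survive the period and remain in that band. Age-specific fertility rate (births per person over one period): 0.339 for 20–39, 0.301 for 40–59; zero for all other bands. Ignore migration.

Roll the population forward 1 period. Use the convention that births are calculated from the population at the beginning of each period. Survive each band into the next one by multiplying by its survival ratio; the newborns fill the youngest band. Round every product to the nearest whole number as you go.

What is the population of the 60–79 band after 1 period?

6833

— Period 1 —
Births: 5900 × 0.339 = 2000, 7300 × 0.301 = 2197 — total 4197
20–39: 4900 × 0.938 = 4596
40–59: 5900 × 0.943 = 5564
60–79: 7300 × 0.936 = 6833
80+: 2450 × 0.954 + 9850 × 0.637 = 2337 + 6274 = 8611
End of period: [4197, 4596, 5564, 6833, 8611]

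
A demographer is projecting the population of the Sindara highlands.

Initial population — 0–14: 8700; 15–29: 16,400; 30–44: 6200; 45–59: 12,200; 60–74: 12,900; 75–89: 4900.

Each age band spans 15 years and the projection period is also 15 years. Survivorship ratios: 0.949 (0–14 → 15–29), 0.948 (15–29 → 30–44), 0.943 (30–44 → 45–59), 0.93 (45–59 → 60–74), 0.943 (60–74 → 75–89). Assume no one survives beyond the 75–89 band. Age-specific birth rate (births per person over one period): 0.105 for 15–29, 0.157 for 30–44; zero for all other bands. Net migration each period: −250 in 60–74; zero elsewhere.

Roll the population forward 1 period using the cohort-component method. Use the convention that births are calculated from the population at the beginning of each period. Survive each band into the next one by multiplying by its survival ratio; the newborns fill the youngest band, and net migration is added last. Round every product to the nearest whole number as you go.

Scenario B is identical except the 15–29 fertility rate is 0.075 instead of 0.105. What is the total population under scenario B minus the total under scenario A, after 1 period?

-492

Let band 1 be 0–14 through band 6 = 75–89.
Period 1:
Births: 16400 × 0.105 = 1722 ; 6200 × 0.157 = 973 — total 2695
Band 2: 8700 × 0.949 = 8256
Band 3: 16400 × 0.948 = 15547
Band 4: 6200 × 0.943 = 5847
Band 5: 12200 × 0.93 = 11346
Band 6: 12900 × 0.943 = 12165
Net migration: Band 5 − 250 → 11096
End of period: [2695, 8256, 15547, 5847, 11096, 12165]
Scenario A total after 1 period: 55606
Scenario B projection —
Period 1:
Births: 16400 × 0.075 = 1230 ; 6200 × 0.157 = 973 — total 2203
Band 2: 8700 × 0.949 = 8256
Band 3: 16400 × 0.948 = 15547
Band 4: 6200 × 0.943 = 5847
Band 5: 12200 × 0.93 = 11346
Band 6: 12900 × 0.943 = 12165
Net migration: Band 5 − 250 → 11096
End of period: [2203, 8256, 15547, 5847, 11096, 12165]
Scenario B total after 1 period: 55114
Difference B − A = 55114 − 55606 = -492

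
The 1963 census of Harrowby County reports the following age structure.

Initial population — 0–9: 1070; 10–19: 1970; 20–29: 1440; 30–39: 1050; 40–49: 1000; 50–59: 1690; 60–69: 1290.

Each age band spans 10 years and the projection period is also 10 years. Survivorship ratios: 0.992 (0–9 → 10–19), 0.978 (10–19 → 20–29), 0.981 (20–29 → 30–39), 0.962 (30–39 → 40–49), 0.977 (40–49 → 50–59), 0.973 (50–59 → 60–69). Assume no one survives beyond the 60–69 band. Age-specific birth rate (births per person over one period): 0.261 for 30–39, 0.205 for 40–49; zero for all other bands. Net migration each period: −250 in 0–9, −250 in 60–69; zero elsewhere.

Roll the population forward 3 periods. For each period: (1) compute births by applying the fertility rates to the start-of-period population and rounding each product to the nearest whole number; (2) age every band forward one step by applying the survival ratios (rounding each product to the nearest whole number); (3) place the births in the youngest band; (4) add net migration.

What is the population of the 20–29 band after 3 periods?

222

Period 1:
Births: 1050 × 0.261 = 274, 1000 × 0.205 = 205 → total 479
10–19: 1070 × 0.992 = 1061
20–29: 1970 × 0.978 = 1927
30–39: 1440 × 0.981 = 1413
40–49: 1050 × 0.962 = 1010
50–59: 1000 × 0.977 = 977
60–69: 1690 × 0.973 = 1644
Net migration: 0–9 − 250 → 229; 60–69 − 250 → 1394
Giving 229 / 1061 / 1927 / 1413 / 1010 / 977 / 1394.
Period 2:
Births: 1413 × 0.261 = 369, 1010 × 0.205 = 207 → total 576
10–19: 229 × 0.992 = 227
20–29: 1061 × 0.978 = 1038
30–39: 1927 × 0.981 = 1890
40–49: 1413 × 0.962 = 1359
50–59: 1010 × 0.977 = 987
60–69: 977 × 0.973 = 951
Net migration: 0–9 − 250 → 326; 60–69 − 250 → 701
Giving 326 / 227 / 1038 / 1890 / 1359 / 987 / 701.
Period 3:
Births: 1890 × 0.261 = 493, 1359 × 0.205 = 279 → total 772
10–19: 326 × 0.992 = 323
20–29: 227 × 0.978 = 222
30–39: 1038 × 0.981 = 1018
40–49: 1890 × 0.962 = 1818
50–59: 1359 × 0.977 = 1328
60–69: 987 × 0.973 = 960
Net migration: 0–9 − 250 → 522; 60–69 − 250 → 710
Giving 522 / 323 / 222 / 1018 / 1818 / 1328 / 710.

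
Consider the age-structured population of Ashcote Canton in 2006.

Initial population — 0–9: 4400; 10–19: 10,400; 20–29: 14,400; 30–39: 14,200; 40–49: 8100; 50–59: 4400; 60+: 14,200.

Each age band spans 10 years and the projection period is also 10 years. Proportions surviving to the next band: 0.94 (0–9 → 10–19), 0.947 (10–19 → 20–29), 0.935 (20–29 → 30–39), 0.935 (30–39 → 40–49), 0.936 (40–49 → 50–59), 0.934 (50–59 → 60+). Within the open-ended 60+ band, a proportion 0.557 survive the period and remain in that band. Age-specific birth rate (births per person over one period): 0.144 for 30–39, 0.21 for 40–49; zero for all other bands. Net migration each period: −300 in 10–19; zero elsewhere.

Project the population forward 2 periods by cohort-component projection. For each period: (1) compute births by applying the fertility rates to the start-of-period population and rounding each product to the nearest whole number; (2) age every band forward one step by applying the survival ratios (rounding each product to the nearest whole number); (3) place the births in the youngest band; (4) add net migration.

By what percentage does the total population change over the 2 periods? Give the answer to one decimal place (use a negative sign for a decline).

-15.0

— Period 1 —
Births: 14200 × 0.144 = 2045  |  8100 × 0.21 = 1701 → total 3746
10–19: 4400 × 0.94 = 4136
20–29: 10400 × 0.947 = 9849
30–39: 14400 × 0.935 = 13464
40–49: 14200 × 0.935 = 13277
50–59: 8100 × 0.936 = 7582
60+: 4400 × 0.934 + 14200 × 0.557 = 4110 + 7909 = 12019
Net migration: 10–19 − 300 → 3836
End of period: [3746, 3836, 9849, 13464, 13277, 7582, 12019]
— Period 2 —
Births: 13464 × 0.144 = 1939  |  13277 × 0.21 = 2788 → total 4727
10–19: 3746 × 0.94 = 3521
20–29: 3836 × 0.947 = 3633
30–39: 9849 × 0.935 = 9209
40–49: 13464 × 0.935 = 12589
50–59: 13277 × 0.936 = 12427
60+: 7582 × 0.934 + 12019 × 0.557 = 7082 + 6695 = 13777
Net migration: 10–19 − 300 → 3221
End of period: [4727, 3221, 3633, 9209, 12589, 12427, 13777]
Total: 70100 → 59583; change = -10517; percentage change = -15.0%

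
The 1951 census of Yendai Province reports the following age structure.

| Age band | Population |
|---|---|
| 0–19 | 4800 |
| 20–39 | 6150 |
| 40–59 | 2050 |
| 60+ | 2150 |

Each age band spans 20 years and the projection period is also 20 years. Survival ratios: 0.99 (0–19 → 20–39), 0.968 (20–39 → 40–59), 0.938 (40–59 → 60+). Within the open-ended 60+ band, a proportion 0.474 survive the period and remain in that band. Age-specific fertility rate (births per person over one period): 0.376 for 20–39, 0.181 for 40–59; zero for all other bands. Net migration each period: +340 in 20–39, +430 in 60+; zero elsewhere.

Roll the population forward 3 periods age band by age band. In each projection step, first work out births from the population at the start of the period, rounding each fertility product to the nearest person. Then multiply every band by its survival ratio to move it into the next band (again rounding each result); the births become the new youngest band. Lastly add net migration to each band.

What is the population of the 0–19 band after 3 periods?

— Period 1 —
Births: 6150 * 0.376 = 2312  |  2050 * 0.181 = 371 ⇒ total 2683
20–39: 4800 * 0.99 = 4752
40–59: 6150 * 0.968 = 5953
60+: 2050 * 0.938 + 2150 * 0.474 = 1923 + 1019 = 2942
Net migration: 20–39 + 340 → 5092; 60+ + 430 → 3372
→ [2683, 5092, 5953, 3372]
— Period 2 —
Births: 5092 * 0.376 = 1915  |  5953 * 0.181 = 1077 ⇒ total 2992
20–39: 2683 * 0.99 = 2656
40–59: 5092 * 0.968 = 4929
60+: 5953 * 0.938 + 3372 * 0.474 = 5584 + 1598 = 7182
Net migration: 20–39 + 340 → 2996; 60+ + 430 → 7612
→ [2992, 2996, 4929, 7612]
— Period 3 —
Births: 2996 * 0.376 = 1126  |  4929 * 0.181 = 892 ⇒ total 2018
20–39: 2992 * 0.99 = 2962
40–59: 2996 * 0.968 = 2900
60+: 4929 * 0.938 + 7612 * 0.474 = 4623 + 3608 = 8231
Net migration: 20–39 + 340 → 3302; 60+ + 430 → 8661
→ [2018, 3302, 2900, 8661]

2018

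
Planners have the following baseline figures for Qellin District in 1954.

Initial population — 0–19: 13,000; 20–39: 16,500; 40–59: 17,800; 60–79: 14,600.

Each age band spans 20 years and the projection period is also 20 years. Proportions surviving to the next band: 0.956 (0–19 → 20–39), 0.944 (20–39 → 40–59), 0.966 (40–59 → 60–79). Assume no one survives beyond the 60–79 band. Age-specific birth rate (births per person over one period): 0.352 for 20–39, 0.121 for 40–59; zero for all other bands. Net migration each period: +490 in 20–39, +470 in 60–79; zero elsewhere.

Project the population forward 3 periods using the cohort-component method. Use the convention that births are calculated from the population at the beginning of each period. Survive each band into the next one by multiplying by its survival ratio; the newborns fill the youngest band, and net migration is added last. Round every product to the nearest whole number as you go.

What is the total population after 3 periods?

After projecting period 1:
Births: 16500 × 0.352 = 5808  |  17800 × 0.121 = 2154 → 7962
20–39: 13000 × 0.956 = 12428
40–59: 16500 × 0.944 = 15576
60–79: 17800 × 0.966 = 17195
Net migration: 20–39 + 490 → 12918; 60–79 + 470 → 17665
Giving 7962 / 12918 / 15576 / 17665.
After projecting period 2:
Births: 12918 × 0.352 = 4547  |  15576 × 0.121 = 1885 → 6432
20–39: 7962 × 0.956 = 7612
40–59: 12918 × 0.944 = 12195
60–79: 15576 × 0.966 = 15046
Net migration: 20–39 + 490 → 8102; 60–79 + 470 → 15516
Giving 6432 / 8102 / 12195 / 15516.
After projecting period 3:
Births: 8102 × 0.352 = 2852  |  12195 × 0.121 = 1476 → 4328
20–39: 6432 × 0.956 = 6149
40–59: 8102 × 0.944 = 7648
60–79: 12195 × 0.966 = 11780
Net migration: 20–39 + 490 → 6639; 60–79 + 470 → 12250
Giving 4328 / 6639 / 7648 / 12250.
Total after period 3: 4328 + 6639 + 7648 + 12250 = 30865

30865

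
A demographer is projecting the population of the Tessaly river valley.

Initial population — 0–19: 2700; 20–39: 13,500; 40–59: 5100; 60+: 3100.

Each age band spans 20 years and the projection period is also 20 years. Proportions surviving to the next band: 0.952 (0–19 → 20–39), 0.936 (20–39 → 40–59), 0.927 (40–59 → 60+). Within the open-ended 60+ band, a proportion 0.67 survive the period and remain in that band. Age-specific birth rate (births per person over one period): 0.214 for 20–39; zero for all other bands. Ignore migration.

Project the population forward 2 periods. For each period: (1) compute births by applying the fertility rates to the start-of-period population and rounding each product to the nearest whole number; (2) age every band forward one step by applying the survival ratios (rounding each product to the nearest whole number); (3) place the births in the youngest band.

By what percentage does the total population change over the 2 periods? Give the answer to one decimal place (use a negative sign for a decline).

Numbering the groups 1..4 from youngest to oldest:
Period 1.
Births: 13500 × 0.214 = 2889
Group 2: 2700 × 0.952 = 2570
Group 3: 13500 × 0.936 = 12636
Group 4: 5100 × 0.927 + 3100 × 0.67 = 4728 + 2077 = 6805
→ [2889, 2570, 12636, 6805]
Period 2.
Births: 2570 × 0.214 = 550
Group 2: 2889 × 0.952 = 2750
Group 3: 2570 × 0.936 = 2406
Group 4: 12636 × 0.927 + 6805 × 0.67 = 11714 + 4559 = 16273
→ [550, 2750, 2406, 16273]
Total: 24400 → 21979; change = -2421; percentage change = -9.9%

-9.9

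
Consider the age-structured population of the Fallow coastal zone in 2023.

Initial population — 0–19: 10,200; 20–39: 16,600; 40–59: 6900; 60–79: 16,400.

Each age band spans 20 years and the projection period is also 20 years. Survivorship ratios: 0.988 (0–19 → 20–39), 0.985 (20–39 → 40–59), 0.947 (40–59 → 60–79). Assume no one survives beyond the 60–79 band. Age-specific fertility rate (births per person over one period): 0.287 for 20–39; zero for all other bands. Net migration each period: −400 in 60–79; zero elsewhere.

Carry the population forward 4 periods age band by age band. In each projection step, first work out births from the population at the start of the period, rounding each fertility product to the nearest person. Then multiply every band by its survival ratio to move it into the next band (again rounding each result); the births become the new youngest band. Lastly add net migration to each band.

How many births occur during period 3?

Call the bands 1 to 4, youngest first.
Period 1:
Births: 16600 * 0.287 = 4764
Band 2: 10200 * 0.988 = 10078
Band 3: 16600 * 0.985 = 16351
Band 4: 6900 * 0.947 = 6534
Net migration: Band 4 − 400 → 6134
End of period: [4764, 10078, 16351, 6134]
Period 2:
Births: 10078 * 0.287 = 2892
Band 2: 4764 * 0.988 = 4707
Band 3: 10078 * 0.985 = 9927
Band 4: 16351 * 0.947 = 15484
Net migration: Band 4 − 400 → 15084
End of period: [2892, 4707, 9927, 15084]
Period 3:
Births: 4707 * 0.287 = 1351
Band 2: 2892 * 0.988 = 2857
Band 3: 4707 * 0.985 = 4636
Band 4: 9927 * 0.947 = 9401
Net migration: Band 4 − 400 → 9001
End of period: [1351, 2857, 4636, 9001]

1351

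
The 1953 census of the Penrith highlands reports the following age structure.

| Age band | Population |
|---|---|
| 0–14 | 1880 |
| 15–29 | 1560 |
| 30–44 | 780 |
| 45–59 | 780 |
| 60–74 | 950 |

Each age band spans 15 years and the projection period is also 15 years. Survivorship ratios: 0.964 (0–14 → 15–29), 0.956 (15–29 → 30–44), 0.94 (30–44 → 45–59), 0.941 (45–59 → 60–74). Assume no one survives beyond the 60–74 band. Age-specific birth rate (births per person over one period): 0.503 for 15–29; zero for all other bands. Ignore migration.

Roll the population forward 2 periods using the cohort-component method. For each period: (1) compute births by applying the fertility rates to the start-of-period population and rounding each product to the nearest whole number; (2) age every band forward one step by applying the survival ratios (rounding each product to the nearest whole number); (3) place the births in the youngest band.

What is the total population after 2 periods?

5492

Call the groups 1 to 5, youngest first.
After projecting period 1:
Births: 1560 × 0.503 = 785
Group 2: 1880 × 0.964 = 1812
Group 3: 1560 × 0.956 = 1491
Group 4: 780 × 0.94 = 733
Group 5: 780 × 0.941 = 734
Population now: 0–14=785, 15–29=1812, 30–44=1491, 45–59=733, 60–74=734
After projecting period 2:
Births: 1812 × 0.503 = 911
Group 2: 785 × 0.964 = 757
Group 3: 1812 × 0.956 = 1732
Group 4: 1491 × 0.94 = 1402
Group 5: 733 × 0.941 = 690
Population now: 0–14=911, 15–29=757, 30–44=1732, 45–59=1402, 60–74=690
Total after period 2: 911 + 757 + 1732 + 1402 + 690 = 5492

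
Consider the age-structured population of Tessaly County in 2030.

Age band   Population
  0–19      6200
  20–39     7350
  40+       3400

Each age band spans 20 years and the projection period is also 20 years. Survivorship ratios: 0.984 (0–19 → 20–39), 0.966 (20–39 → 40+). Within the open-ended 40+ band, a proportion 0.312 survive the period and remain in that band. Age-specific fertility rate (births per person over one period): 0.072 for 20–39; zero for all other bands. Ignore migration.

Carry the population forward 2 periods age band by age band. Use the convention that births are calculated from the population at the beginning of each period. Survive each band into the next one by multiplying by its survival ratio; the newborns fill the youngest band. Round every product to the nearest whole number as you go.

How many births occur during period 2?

Let band 1 be 0–19 through band 3 = 40+.
After projecting period 1:
Births: 7350 × 0.072 = 529
Band 2: 6200 × 0.984 = 6101
Band 3: 7350 × 0.966 + 3400 × 0.312 = 7100 + 1061 = 8161
Giving 529 / 6101 / 8161.
After projecting period 2:
Births: 6101 × 0.072 = 439
Band 2: 529 × 0.984 = 521
Band 3: 6101 × 0.966 + 8161 × 0.312 = 5894 + 2546 = 8440
Giving 439 / 521 / 8440.

439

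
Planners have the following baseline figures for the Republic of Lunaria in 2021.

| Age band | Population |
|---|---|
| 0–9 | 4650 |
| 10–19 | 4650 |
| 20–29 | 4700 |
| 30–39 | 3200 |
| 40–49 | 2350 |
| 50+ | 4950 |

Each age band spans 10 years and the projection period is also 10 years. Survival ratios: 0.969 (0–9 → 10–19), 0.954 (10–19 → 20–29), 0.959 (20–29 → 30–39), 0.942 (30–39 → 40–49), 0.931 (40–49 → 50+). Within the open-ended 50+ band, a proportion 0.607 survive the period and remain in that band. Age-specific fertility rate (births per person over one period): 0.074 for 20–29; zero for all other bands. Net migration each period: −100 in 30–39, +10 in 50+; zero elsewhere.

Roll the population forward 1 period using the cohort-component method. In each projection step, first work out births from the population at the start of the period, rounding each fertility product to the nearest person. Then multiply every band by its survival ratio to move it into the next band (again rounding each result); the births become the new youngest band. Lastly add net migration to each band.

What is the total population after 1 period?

(Groups numbered youngest = 1 to oldest = 6.)
Period 1.
Births: 4700 × 0.074 = 348
Group 2: 4650 × 0.969 = 4506
Group 3: 4650 × 0.954 = 4436
Group 4: 4700 × 0.959 = 4507
Group 5: 3200 × 0.942 = 3014
Group 6: 2350 × 0.931 + 4950 × 0.607 = 2188 + 3005 = 5193
Net migration: Group 4 − 100 → 4407; Group 6 + 10 → 5203
End of period: [348, 4506, 4436, 4407, 3014, 5203]
Total after period 1: 348 + 4506 + 4436 + 4407 + 3014 + 5203 = 21914

21914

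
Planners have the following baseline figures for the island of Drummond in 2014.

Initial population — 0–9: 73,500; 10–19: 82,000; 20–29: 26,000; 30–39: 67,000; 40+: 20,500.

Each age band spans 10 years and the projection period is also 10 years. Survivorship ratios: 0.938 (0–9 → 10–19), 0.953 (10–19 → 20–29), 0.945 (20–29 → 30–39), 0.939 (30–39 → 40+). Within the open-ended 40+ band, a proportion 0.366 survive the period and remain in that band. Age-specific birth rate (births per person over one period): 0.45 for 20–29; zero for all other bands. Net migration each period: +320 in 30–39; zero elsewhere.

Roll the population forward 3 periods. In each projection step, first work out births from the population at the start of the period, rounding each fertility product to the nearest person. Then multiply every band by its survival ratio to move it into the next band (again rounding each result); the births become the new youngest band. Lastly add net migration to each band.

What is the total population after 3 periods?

— Period 1 —
Births: 26000 × 0.45 = 11700
10–19: 73500 × 0.938 = 68943
20–29: 82000 × 0.953 = 78146
30–39: 26000 × 0.945 = 24570
40+: 67000 × 0.939 + 20500 × 0.366 = 62913 + 7503 = 70416
Net migration: 30–39 + 320 → 24890
Giving 11700 / 68943 / 78146 / 24890 / 70416.
— Period 2 —
Births: 78146 × 0.45 = 35166
10–19: 11700 × 0.938 = 10975
20–29: 68943 × 0.953 = 65703
30–39: 78146 × 0.945 = 73848
40+: 24890 × 0.939 + 70416 × 0.366 = 23372 + 25772 = 49144
Net migration: 30–39 + 320 → 74168
Giving 35166 / 10975 / 65703 / 74168 / 49144.
— Period 3 —
Births: 65703 × 0.45 = 29566
10–19: 35166 × 0.938 = 32986
20–29: 10975 × 0.953 = 10459
30–39: 65703 × 0.945 = 62089
40+: 74168 × 0.939 + 49144 × 0.366 = 69644 + 17987 = 87631
Net migration: 30–39 + 320 → 62409
Giving 29566 / 32986 / 10459 / 62409 / 87631.
Total after period 3: 29566 + 32986 + 10459 + 62409 + 87631 = 223051

223051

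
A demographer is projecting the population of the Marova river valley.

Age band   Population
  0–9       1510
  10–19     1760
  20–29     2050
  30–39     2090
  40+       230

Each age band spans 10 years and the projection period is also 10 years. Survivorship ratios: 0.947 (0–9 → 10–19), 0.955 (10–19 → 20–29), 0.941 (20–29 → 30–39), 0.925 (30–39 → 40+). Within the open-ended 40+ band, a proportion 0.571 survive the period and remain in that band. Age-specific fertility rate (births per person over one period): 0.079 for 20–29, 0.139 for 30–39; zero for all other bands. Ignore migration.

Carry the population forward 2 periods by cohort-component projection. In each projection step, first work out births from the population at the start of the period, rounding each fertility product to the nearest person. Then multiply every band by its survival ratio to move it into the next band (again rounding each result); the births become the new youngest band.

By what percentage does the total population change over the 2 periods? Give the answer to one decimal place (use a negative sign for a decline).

-11.8

Period 1.
Births: 2050 × 0.079 = 162, 2090 × 0.139 = 291 → 453
10–19: 1510 × 0.947 = 1430
20–29: 1760 × 0.955 = 1681
30–39: 2050 × 0.941 = 1929
40+: 2090 × 0.925 + 230 × 0.571 = 1933 + 131 = 2064
Population now: 0–9=453, 10–19=1430, 20–29=1681, 30–39=1929, 40+=2064
Period 2.
Births: 1681 × 0.079 = 133, 1929 × 0.139 = 268 → 401
10–19: 453 × 0.947 = 429
20–29: 1430 × 0.955 = 1366
30–39: 1681 × 0.941 = 1582
40+: 1929 × 0.925 + 2064 × 0.571 = 1784 + 1179 = 2963
Population now: 0–9=401, 10–19=429, 20–29=1366, 30–39=1582, 40+=2963
Total: 7640 → 6741; change = -899; percentage change = -11.8%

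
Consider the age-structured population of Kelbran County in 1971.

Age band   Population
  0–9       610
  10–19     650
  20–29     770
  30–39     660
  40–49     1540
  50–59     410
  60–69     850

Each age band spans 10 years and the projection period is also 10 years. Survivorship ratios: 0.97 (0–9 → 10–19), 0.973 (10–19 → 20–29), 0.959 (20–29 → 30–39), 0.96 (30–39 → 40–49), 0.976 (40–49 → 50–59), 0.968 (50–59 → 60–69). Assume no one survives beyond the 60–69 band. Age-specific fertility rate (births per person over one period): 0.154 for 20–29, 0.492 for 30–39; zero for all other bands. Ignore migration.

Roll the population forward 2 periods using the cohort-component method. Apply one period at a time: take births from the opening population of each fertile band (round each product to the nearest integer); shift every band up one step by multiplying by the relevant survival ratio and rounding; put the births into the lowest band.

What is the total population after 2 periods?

4855

Period 1:
Births: 770 * 0.154 = 119, 660 * 0.492 = 325 — total 444
10–19: 610 * 0.97 = 592
20–29: 650 * 0.973 = 632
30–39: 770 * 0.959 = 738
40–49: 660 * 0.96 = 634
50–59: 1540 * 0.976 = 1503
60–69: 410 * 0.968 = 397
→ [444, 592, 632, 738, 634, 1503, 397]
Period 2:
Births: 632 * 0.154 = 97, 738 * 0.492 = 363 — total 460
10–19: 444 * 0.97 = 431
20–29: 592 * 0.973 = 576
30–39: 632 * 0.959 = 606
40–49: 738 * 0.96 = 708
50–59: 634 * 0.976 = 619
60–69: 1503 * 0.968 = 1455
→ [460, 431, 576, 606, 708, 619, 1455]
Total after period 2: 460 + 431 + 576 + 606 + 708 + 619 + 1455 = 4855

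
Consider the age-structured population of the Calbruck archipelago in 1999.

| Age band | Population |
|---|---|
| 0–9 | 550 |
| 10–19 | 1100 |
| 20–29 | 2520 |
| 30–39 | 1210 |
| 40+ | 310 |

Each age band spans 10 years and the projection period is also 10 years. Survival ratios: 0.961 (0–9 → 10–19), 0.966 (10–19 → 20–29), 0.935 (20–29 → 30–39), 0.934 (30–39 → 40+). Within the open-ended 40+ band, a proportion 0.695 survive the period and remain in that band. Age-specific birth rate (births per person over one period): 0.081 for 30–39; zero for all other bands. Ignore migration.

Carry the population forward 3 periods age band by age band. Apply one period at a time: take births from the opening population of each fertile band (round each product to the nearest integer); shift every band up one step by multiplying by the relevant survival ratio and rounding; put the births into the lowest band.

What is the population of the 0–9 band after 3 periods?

81

Let band 1 be 0–9 through band 5 = 40+.
Period 1:
Births: 1210 × 0.081 = 98
Band 2: 550 × 0.961 = 529
Band 3: 1100 × 0.966 = 1063
Band 4: 2520 × 0.935 = 2356
Band 5: 1210 × 0.934 + 310 × 0.695 = 1130 + 215 = 1345
End of period: [98, 529, 1063, 2356, 1345]
Period 2:
Births: 2356 × 0.081 = 191
Band 2: 98 × 0.961 = 94
Band 3: 529 × 0.966 = 511
Band 4: 1063 × 0.935 = 994
Band 5: 2356 × 0.934 + 1345 × 0.695 = 2201 + 935 = 3136
End of period: [191, 94, 511, 994, 3136]
Period 3:
Births: 994 × 0.081 = 81
Band 2: 191 × 0.961 = 184
Band 3: 94 × 0.966 = 91
Band 4: 511 × 0.935 = 478
Band 5: 994 × 0.934 + 3136 × 0.695 = 928 + 2180 = 3108
End of period: [81, 184, 91, 478, 3108]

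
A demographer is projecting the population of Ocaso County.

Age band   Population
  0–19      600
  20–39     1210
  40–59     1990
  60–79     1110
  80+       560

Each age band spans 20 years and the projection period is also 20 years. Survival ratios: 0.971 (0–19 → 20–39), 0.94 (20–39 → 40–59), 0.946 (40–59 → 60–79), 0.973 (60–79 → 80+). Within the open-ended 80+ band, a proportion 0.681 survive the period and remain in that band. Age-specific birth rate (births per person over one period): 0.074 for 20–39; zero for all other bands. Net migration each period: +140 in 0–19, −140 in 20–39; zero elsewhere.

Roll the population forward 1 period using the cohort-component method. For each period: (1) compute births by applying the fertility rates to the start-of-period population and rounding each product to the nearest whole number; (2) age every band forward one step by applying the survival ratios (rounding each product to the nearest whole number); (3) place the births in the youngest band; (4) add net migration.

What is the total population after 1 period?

Period 1.
Births: 1210 × 0.074 = 90
20–39: 600 × 0.971 = 583
40–59: 1210 × 0.94 = 1137
60–79: 1990 × 0.946 = 1883
80+: 1110 × 0.973 + 560 × 0.681 = 1080 + 381 = 1461
Net migration: 0–19 + 140 → 230; 20–39 − 140 → 443
→ [230, 443, 1137, 1883, 1461]
Total after period 1: 230 + 443 + 1137 + 1883 + 1461 = 5154

5154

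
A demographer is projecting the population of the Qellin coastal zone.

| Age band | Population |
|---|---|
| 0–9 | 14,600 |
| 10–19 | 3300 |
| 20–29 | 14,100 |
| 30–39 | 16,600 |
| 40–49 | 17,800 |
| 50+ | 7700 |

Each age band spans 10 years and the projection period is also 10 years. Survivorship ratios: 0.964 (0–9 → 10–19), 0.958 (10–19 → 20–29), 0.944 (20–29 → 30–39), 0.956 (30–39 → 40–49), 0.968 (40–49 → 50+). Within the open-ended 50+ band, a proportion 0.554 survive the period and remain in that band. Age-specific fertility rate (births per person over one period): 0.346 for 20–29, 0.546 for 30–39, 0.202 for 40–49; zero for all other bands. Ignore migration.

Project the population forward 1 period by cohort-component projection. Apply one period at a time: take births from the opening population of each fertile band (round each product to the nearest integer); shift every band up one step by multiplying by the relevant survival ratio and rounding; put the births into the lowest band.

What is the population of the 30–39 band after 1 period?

— Period 1 —
Births: 14100 × 0.346 = 4879, 16600 × 0.546 = 9064, 17800 × 0.202 = 3596 → 17539
10–19: 14600 × 0.964 = 14074
20–29: 3300 × 0.958 = 3161
30–39: 14100 × 0.944 = 13310
40–49: 16600 × 0.956 = 15870
50+: 17800 × 0.968 + 7700 × 0.554 = 17230 + 4266 = 21496
Giving 17539 / 14074 / 3161 / 13310 / 15870 / 21496.

13310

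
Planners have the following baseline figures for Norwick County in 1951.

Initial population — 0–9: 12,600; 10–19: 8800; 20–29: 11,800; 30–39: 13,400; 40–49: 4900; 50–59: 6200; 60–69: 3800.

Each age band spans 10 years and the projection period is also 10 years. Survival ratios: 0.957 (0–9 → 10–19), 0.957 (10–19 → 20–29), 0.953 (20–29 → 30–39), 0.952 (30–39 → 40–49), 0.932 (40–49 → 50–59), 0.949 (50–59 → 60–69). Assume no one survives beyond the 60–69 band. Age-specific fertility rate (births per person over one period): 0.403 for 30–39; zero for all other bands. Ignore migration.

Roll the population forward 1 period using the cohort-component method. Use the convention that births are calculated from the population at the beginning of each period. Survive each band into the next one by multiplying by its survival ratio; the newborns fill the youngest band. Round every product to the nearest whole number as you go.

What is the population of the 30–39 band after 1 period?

11245

Period 1:
Births: 13400 × 0.403 = 5400
10–19: 12600 × 0.957 = 12058
20–29: 8800 × 0.957 = 8422
30–39: 11800 × 0.953 = 11245
40–49: 13400 × 0.952 = 12757
50–59: 4900 × 0.932 = 4567
60–69: 6200 × 0.949 = 5884
Population now: 0–9=5400, 10–19=12058, 20–29=8422, 30–39=11245, 40–49=12757, 50–59=4567, 60–69=5884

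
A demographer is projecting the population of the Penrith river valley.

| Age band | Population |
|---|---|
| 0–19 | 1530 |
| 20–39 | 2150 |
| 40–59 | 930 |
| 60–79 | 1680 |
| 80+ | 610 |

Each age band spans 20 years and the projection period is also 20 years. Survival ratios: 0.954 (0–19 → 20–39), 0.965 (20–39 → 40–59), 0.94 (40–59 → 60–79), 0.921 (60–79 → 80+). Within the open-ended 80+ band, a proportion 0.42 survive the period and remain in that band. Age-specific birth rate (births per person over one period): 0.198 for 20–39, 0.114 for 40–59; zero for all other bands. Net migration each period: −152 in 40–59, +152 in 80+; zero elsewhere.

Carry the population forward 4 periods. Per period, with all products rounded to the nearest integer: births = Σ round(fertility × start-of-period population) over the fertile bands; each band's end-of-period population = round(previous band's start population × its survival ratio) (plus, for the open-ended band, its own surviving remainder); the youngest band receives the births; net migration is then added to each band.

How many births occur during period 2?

(Bands numbered youngest = 1 to oldest = 5.)
— Period 1 —
Births: 2150 × 0.198 = 426  |  930 × 0.114 = 106 → 532
Band 2: 1530 × 0.954 = 1460
Band 3: 2150 × 0.965 = 2075
Band 4: 930 × 0.94 = 874
Band 5: 1680 × 0.921 + 610 × 0.42 = 1547 + 256 = 1803
Net migration: Band 3 − 152 → 1923; Band 5 + 152 → 1955
End of period: [532, 1460, 1923, 874, 1955]
— Period 2 —
Births: 1460 × 0.198 = 289  |  1923 × 0.114 = 219 → 508
Band 2: 532 × 0.954 = 508
Band 3: 1460 × 0.965 = 1409
Band 4: 1923 × 0.94 = 1808
Band 5: 874 × 0.921 + 1955 × 0.42 = 805 + 821 = 1626
Net migration: Band 3 − 152 → 1257; Band 5 + 152 → 1778
End of period: [508, 508, 1257, 1808, 1778]

508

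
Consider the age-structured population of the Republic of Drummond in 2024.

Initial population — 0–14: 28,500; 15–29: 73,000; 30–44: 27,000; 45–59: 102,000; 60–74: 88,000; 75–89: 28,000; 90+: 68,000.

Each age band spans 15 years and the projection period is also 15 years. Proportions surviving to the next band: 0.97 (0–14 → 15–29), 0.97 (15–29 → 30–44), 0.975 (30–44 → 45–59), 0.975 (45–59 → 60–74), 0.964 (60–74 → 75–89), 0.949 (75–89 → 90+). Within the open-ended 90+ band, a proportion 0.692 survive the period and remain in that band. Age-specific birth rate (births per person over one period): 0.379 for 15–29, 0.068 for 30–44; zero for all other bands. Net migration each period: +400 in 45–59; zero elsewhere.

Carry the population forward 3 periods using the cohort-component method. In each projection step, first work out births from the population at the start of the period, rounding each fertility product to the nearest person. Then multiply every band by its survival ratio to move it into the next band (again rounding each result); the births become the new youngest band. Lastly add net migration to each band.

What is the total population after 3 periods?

Let band 1 be 0–14 through band 7 = 90+.
After projecting period 1:
Births: 73000 × 0.379 = 27667 ; 27000 × 0.068 = 1836 ⇒ total 29503
Band 2: 28500 × 0.97 = 27645
Band 3: 73000 × 0.97 = 70810
Band 4: 27000 × 0.975 = 26325
Band 5: 102000 × 0.975 = 99450
Band 6: 88000 × 0.964 = 84832
Band 7: 28000 × 0.949 + 68000 × 0.692 = 26572 + 47056 = 73628
Net migration: Band 4 + 400 → 26725
Giving 29503 / 27645 / 70810 / 26725 / 99450 / 84832 / 73628.
After projecting period 2:
Births: 27645 × 0.379 = 10477 ; 70810 × 0.068 = 4815 ⇒ total 15292
Band 2: 29503 × 0.97 = 28618
Band 3: 27645 × 0.97 = 26816
Band 4: 70810 × 0.975 = 69040
Band 5: 26725 × 0.975 = 26057
Band 6: 99450 × 0.964 = 95870
Band 7: 84832 × 0.949 + 73628 × 0.692 = 80506 + 50951 = 131457
Net migration: Band 4 + 400 → 69440
Giving 15292 / 28618 / 26816 / 69440 / 26057 / 95870 / 131457.
After projecting period 3:
Births: 28618 × 0.379 = 10846 ; 26816 × 0.068 = 1823 ⇒ total 12669
Band 2: 15292 × 0.97 = 14833
Band 3: 28618 × 0.97 = 27759
Band 4: 26816 × 0.975 = 26146
Band 5: 69440 × 0.975 = 67704
Band 6: 26057 × 0.964 = 25119
Band 7: 95870 × 0.949 + 131457 × 0.692 = 90981 + 90968 = 181949
Net migration: Band 4 + 400 → 26546
Giving 12669 / 14833 / 27759 / 26546 / 67704 / 25119 / 181949.
Total after period 3: 12669 + 14833 + 27759 + 26546 + 67704 + 25119 + 181949 = 356579

356579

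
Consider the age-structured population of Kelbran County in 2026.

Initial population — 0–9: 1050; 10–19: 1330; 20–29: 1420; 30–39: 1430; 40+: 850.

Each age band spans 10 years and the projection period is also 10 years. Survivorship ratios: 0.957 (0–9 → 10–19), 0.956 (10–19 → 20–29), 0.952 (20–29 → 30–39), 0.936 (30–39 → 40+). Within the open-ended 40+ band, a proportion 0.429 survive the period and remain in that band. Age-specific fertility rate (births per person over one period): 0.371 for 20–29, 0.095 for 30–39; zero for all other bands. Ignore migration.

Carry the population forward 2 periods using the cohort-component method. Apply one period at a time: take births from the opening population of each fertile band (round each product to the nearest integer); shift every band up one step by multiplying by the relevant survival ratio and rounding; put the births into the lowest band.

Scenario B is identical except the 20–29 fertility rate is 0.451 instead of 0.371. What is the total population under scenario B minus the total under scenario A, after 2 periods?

210

Let band 1 be 0–9 through band 5 = 40+.
— Period 1 —
Births: 1420 × 0.371 = 527  |  1430 × 0.095 = 136 → total 663
Band 2: 1050 × 0.957 = 1005
Band 3: 1330 × 0.956 = 1271
Band 4: 1420 × 0.952 = 1352
Band 5: 1430 × 0.936 + 850 × 0.429 = 1338 + 365 = 1703
End of period: [663, 1005, 1271, 1352, 1703]
— Period 2 —
Births: 1271 × 0.371 = 472  |  1352 × 0.095 = 128 → total 600
Band 2: 663 × 0.957 = 634
Band 3: 1005 × 0.956 = 961
Band 4: 1271 × 0.952 = 1210
Band 5: 1352 × 0.936 + 1703 × 0.429 = 1265 + 731 = 1996
End of period: [600, 634, 961, 1210, 1996]
Scenario A total after 2 periods: 5401
Scenario B projection —
— Period 1 —
Births: 1420 × 0.451 = 640  |  1430 × 0.095 = 136 → total 776
Band 2: 1050 × 0.957 = 1005
Band 3: 1330 × 0.956 = 1271
Band 4: 1420 × 0.952 = 1352
Band 5: 1430 × 0.936 + 850 × 0.429 = 1338 + 365 = 1703
End of period: [776, 1005, 1271, 1352, 1703]
— Period 2 —
Births: 1271 × 0.451 = 573  |  1352 × 0.095 = 128 → total 701
Band 2: 776 × 0.957 = 743
Band 3: 1005 × 0.956 = 961
Band 4: 1271 × 0.952 = 1210
Band 5: 1352 × 0.936 + 1703 × 0.429 = 1265 + 731 = 1996
End of period: [701, 743, 961, 1210, 1996]
Scenario B total after 2 periods: 5611
Difference B − A = 5611 − 5401 = 210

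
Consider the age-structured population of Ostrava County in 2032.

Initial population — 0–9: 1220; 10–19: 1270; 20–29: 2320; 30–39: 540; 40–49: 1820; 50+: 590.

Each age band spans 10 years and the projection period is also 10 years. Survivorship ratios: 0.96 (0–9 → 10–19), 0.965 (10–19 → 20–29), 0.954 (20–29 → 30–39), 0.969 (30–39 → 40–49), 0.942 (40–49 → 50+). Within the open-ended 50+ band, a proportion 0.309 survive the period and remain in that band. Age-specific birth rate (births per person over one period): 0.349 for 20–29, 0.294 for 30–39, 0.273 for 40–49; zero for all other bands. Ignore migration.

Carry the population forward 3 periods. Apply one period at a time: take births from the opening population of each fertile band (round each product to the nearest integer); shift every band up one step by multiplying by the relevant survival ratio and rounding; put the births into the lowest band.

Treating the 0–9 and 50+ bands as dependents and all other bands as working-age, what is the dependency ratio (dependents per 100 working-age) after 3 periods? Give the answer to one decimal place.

77.5

— Period 1 —
Births: 2320 × 0.349 = 810, 540 × 0.294 = 159, 1820 × 0.273 = 497 → 1466
10–19: 1220 × 0.96 = 1171
20–29: 1270 × 0.965 = 1226
30–39: 2320 × 0.954 = 2213
40–49: 540 × 0.969 = 523
50+: 1820 × 0.942 + 590 × 0.309 = 1714 + 182 = 1896
Population now: 0–9=1466, 10–19=1171, 20–29=1226, 30–39=2213, 40–49=523, 50+=1896
— Period 2 —
Births: 1226 × 0.349 = 428, 2213 × 0.294 = 651, 523 × 0.273 = 143 → 1222
10–19: 1466 × 0.96 = 1407
20–29: 1171 × 0.965 = 1130
30–39: 1226 × 0.954 = 1170
40–49: 2213 × 0.969 = 2144
50+: 523 × 0.942 + 1896 × 0.309 = 493 + 586 = 1079
Population now: 0–9=1222, 10–19=1407, 20–29=1130, 30–39=1170, 40–49=2144, 50+=1079
— Period 3 —
Births: 1130 × 0.349 = 394, 1170 × 0.294 = 344, 2144 × 0.273 = 585 → 1323
10–19: 1222 × 0.96 = 1173
20–29: 1407 × 0.965 = 1358
30–39: 1130 × 0.954 = 1078
40–49: 1170 × 0.969 = 1134
50+: 2144 × 0.942 + 1079 × 0.309 = 2020 + 333 = 2353
Population now: 0–9=1323, 10–19=1173, 20–29=1358, 30–39=1078, 40–49=1134, 50+=2353
Dependents (band 0–9 + band 50+) = 1323 + 2353 = 3676; working-age = 4743; ratio = 3676/4743 × 100 = 77.5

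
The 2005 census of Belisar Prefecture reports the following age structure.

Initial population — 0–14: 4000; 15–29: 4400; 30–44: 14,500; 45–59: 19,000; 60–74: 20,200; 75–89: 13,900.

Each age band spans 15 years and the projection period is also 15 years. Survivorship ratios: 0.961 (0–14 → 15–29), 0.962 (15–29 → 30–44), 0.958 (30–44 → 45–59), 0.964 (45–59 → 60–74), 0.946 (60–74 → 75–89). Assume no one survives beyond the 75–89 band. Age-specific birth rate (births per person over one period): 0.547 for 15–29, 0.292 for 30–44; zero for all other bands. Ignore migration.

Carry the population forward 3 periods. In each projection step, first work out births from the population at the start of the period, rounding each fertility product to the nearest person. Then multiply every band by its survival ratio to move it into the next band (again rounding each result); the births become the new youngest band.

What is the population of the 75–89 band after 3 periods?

[period 1]
Births: 4400 × 0.547 = 2407  |  14500 × 0.292 = 4234 ⇒ total 6641
15–29: 4000 × 0.961 = 3844
30–44: 4400 × 0.962 = 4233
45–59: 14500 × 0.958 = 13891
60–74: 19000 × 0.964 = 18316
75–89: 20200 × 0.946 = 19109
End of period: [6641, 3844, 4233, 13891, 18316, 19109]
[period 2]
Births: 3844 × 0.547 = 2103  |  4233 × 0.292 = 1236 ⇒ total 3339
15–29: 6641 × 0.961 = 6382
30–44: 3844 × 0.962 = 3698
45–59: 4233 × 0.958 = 4055
60–74: 13891 × 0.964 = 13391
75–89: 18316 × 0.946 = 17327
End of period: [3339, 6382, 3698, 4055, 13391, 17327]
[period 3]
Births: 6382 × 0.547 = 3491  |  3698 × 0.292 = 1080 ⇒ total 4571
15–29: 3339 × 0.961 = 3209
30–44: 6382 × 0.962 = 6139
45–59: 3698 × 0.958 = 3543
60–74: 4055 × 0.964 = 3909
75–89: 13391 × 0.946 = 12668
End of period: [4571, 3209, 6139, 3543, 3909, 12668]

12668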